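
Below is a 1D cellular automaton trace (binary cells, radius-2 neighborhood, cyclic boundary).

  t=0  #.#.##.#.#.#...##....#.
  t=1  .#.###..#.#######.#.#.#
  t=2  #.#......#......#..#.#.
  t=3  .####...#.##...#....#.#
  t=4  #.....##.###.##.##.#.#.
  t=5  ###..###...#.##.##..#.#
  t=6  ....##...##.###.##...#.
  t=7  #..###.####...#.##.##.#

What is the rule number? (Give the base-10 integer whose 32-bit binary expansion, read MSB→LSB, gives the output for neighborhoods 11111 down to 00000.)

542850508

  [31] ##### => .  t=1,i=12
  [30] ####. => .  t=1,i=15
  [29] ###.# => #  t=1,i=16
  [28] ###.. => .  t=1,i=5
  [27] ##.## => .  t=4,i=8
  [26] ##.#. => .  t=0,i=6
  [25] ##..# => .  t=1,i=6
  [24] ##... => .  t=0,i=17
  [23] #.### => .  t=1,i=3
  [22] #.##. => #  t=0,i=4
  [21] #.#.# => .  t=0,i=0
  [20] #.#.. => #  t=0,i=11
  [19] #..## => #  t=5,i=4
  [18] #..#. => .  t=1,i=7
  [17] #...# => #  t=0,i=13
  [16] #.... => #  t=0,i=18
  [15] .#### => .  t=1,i=11
  [14] .###. => .  t=1,i=4
  [13] .##.# => #  t=0,i=5
  [12] .##.. => #  t=0,i=16
  [11] .#.## => #  t=0,i=3
  [10] .#.#. => #  t=0,i=1
  [9] .#..# => .  t=2,i=17
  [8] .#... => #  t=0,i=12
  [7] ..### => #  t=5,i=5
  [6] ..##. => #  t=0,i=15
  [5] ..#.# => .  t=0,i=21
  [4] ..#.. => .  t=2,i=9
  [3] ...## => #  t=0,i=14
  [2] ...#. => #  t=0,i=20
  [1] ....# => .  t=0,i=19
  [0] ..... => .  t=2,i=5
  bits 00100000010110110011110111001100 = 542850508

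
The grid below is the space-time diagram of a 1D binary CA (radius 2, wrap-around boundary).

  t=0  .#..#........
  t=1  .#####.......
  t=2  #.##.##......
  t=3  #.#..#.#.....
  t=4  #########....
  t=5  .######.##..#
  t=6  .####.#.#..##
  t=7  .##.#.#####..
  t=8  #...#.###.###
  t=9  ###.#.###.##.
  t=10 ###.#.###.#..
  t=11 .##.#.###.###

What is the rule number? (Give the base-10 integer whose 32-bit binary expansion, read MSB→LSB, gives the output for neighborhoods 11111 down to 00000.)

  ##### -> #   bit 31 = 1  t=1,i=3
  ####. -> .   bit 30 = 0  t=1,i=4
  ###.# -> #   bit 29 = 1  t=5,i=6
  ###.. -> #   bit 28 = 1  t=1,i=5
  ##.## -> .   bit 27 = 0  t=2,i=4
  ##.#. -> .   bit 26 = 0  t=6,i=5
  ##..# -> .   bit 25 = 0  t=5,i=10
  ##... -> #   bit 24 = 1  t=1,i=6
  #.### -> #   bit 23 = 1  t=5,i=1
  #.##. -> #   bit 22 = 1  t=2,i=2
  #.#.# -> #   bit 21 = 1  t=6,i=6
  #.#.. -> #   bit 20 = 1  t=3,i=2
  #..## -> #   bit 19 = 1  t=6,i=10
  #..#. -> #   bit 18 = 1  t=0,i=3
  #...# -> #   bit 17 = 1  t=7,i=12
  #.... -> .   bit 16 = 0  t=0,i=6
  .#### -> #   bit 15 = 1  t=1,i=2
  .###. -> #   bit 14 = 1  t=8,i=7
  .##.# -> .   bit 13 = 0  t=2,i=3
  .##.. -> .   bit 12 = 0  t=2,i=6
  .#.## -> .   bit 11 = 0  t=2,i=1
  .#.#. -> #   bit 10 = 1  t=3,i=1
  .#..# -> #   bit 9 = 1  t=0,i=2
  .#... -> #   bit 8 = 1  t=0,i=5
  ..### -> .   bit 7 = 0  t=1,i=1
  ..##. -> .   bit 6 = 0  t=6,i=11
  ..#.# -> #   bit 5 = 1  t=2,i=0
  ..#.. -> #   bit 4 = 1  t=0,i=1
  ...## -> #   bit 3 = 1  t=1,i=0
  ...#. -> .   bit 2 = 0  t=0,i=0
  ....# -> .   bit 1 = 0  t=0,i=12
  ..... -> .   bit 0 = 0  t=0,i=7
  bits 10110001111111101100011100111000 = 2986264376

2986264376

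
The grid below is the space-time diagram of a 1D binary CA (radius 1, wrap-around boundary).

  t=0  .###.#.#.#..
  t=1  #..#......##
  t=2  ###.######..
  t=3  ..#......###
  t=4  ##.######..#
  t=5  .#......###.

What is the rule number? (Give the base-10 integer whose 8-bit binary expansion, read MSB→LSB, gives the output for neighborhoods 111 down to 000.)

83

  ###|.  b7=0 t=0,i=2
  ##.|#  b6=1 t=0,i=3
  #.#|.  b5=0 t=0,i=4
  #..|#  b4=1 t=0,i=10
  .##|.  b3=0 t=0,i=1
  .#.|.  b2=0 t=0,i=5
  ..#|#  b1=1 t=0,i=0
  ...|#  b0=1 t=0,i=11
  bits 01010011 = 83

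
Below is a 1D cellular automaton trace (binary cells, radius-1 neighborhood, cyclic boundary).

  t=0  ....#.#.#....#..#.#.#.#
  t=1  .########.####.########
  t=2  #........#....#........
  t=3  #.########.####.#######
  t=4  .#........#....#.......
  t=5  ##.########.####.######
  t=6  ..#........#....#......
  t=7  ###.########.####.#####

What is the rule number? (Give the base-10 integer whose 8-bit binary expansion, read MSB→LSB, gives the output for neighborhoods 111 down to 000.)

  [7] ### => .  t=1,i=2
  [6] ##. => .  t=1,i=8
  [5] #.# => #  t=0,i=5
  [4] #.. => .  t=0,i=0
  [3] .## => .  t=1,i=1
  [2] .#. => #  t=0,i=4
  [1] ..# => #  t=0,i=3
  [0] ... => #  t=0,i=1
  bits 00100111 = 39

39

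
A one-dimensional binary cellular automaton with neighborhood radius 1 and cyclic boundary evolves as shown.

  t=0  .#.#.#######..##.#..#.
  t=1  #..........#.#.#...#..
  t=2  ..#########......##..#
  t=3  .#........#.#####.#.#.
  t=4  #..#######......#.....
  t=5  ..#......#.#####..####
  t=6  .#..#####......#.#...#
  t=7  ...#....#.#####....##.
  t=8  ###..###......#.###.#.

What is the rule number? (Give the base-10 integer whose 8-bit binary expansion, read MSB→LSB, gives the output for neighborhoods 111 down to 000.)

  ###|.  b7=0 t=0,i=6
  ##.|#  b6=1 t=0,i=11
  #.#|.  b5=0 t=0,i=2
  #..|.  b4=0 t=0,i=12
  .##|.  b3=0 t=0,i=5
  .#.|.  b2=0 t=0,i=1
  ..#|#  b1=1 t=0,i=0
  ...|#  b0=1 t=1,i=2
  bits 01000011 = 67

67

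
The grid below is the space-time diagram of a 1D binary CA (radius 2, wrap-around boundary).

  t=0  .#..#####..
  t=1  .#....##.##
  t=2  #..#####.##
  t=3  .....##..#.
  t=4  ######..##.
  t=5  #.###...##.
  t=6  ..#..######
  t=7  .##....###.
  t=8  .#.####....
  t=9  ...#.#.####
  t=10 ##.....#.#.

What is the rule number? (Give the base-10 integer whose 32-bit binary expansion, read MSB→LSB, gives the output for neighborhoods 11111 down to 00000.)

3318161499

  [31] ##### => #  t=0,i=6
  [30] ####. => #  t=0,i=7
  [29] ###.# => .  t=2,i=7
  [28] ###.. => .  t=0,i=8
  [27] ##.## => .  t=1,i=8
  [26] ##.#. => #  t=1,i=0
  [25] ##..# => .  t=2,i=1
  [24] ##... => #  t=0,i=9
  [23] #.### => #  t=2,i=9
  [22] #.##. => #  t=1,i=9
  [21] #.#.# => .  t=5,i=0
  [20] #.#.. => .  t=1,i=1
  [19] #..## => .  t=0,i=3
  [18] #..#. => #  t=3,i=8
  [17] #...# => #  t=0,i=10
  [16] #.... => #  t=1,i=3
  [15] .#### => .  t=0,i=5
  [14] .###. => .  t=2,i=10
  [13] .##.# => #  t=1,i=7
  [12] .##.. => .  t=3,i=6
  [11] .#.## => .  t=5,i=1
  [10] .#.#. => .  t=9,i=4
  [9] .#..# => .  t=0,i=2
  [8] .#... => .  t=1,i=2
  [7] ..### => .  t=0,i=4
  [6] ..##. => #  t=1,i=6
  [5] ..#.# => .  t=8,i=1
  [4] ..#.. => #  t=0,i=1
  [3] ...## => #  t=1,i=5
  [2] ...#. => .  t=0,i=0
  [1] ....# => #  t=1,i=4
  [0] ..... => #  t=3,i=1
  bits 11000101110001110010000001011011 = 3318161499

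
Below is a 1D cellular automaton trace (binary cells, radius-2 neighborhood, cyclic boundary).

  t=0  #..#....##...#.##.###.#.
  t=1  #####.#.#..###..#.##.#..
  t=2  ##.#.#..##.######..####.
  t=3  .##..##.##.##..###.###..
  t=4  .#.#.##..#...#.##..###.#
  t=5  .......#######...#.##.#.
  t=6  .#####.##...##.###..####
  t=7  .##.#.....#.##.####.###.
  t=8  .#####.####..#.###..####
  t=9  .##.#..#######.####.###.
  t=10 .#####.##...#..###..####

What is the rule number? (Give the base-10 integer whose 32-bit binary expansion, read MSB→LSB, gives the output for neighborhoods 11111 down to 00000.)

  nb #####: next=.  (t=1,i=2, bit31=0)
  nb ####.: next=#  (t=1,i=3, bit30=1)
  nb ###.#: next=.  (t=0,i=20, bit29=0)
  nb ###..: next=#  (t=1,i=13, bit28=1)
  nb ##.##: next=.  (t=0,i=17, bit27=0)
  nb ##.#.: next=#  (t=0,i=21, bit26=1)
  nb ##..#: next=#  (t=1,i=14, bit25=1)
  nb ##...: next=.  (t=0,i=10, bit24=0)
  nb #.###: next=#  (t=0,i=18, bit23=1)
  nb #.##.: next=.  (t=0,i=15, bit22=0)
  nb #.#.#: next=.  (t=0,i=22, bit21=0)
  nb #.#..: next=#  (t=0,i=0, bit20=1)
  nb #..##: next=.  (t=1,i=10, bit19=0)
  nb #..#.: next=#  (t=0,i=2, bit18=1)
  nb #...#: next=#  (t=0,i=11, bit17=1)
  nb #....: next=.  (t=0,i=5, bit16=0)
  nb .####: next=#  (t=1,i=1, bit15=1)
  nb .###.: next=#  (t=0,i=19, bit14=1)
  nb .##.#: next=#  (t=0,i=16, bit13=1)
  nb .##..: next=.  (t=0,i=9, bit12=0)
  nb .#.##: next=.  (t=0,i=14, bit11=0)
  nb .#.#.: next=.  (t=0,i=23, bit10=0)
  nb .#..#: next=#  (t=0,i=1, bit9=1)
  nb .#...: next=#  (t=0,i=4, bit8=1)
  nb ..###: next=#  (t=1,i=0, bit7=1)
  nb ..##.: next=#  (t=0,i=8, bit6=1)
  nb ..#.#: next=#  (t=0,i=13, bit5=1)
  nb ..#..: next=#  (t=0,i=3, bit4=1)
  nb ...##: next=.  (t=0,i=7, bit3=0)
  nb ...#.: next=#  (t=0,i=12, bit2=1)
  nb ....#: next=#  (t=0,i=6, bit1=1)
  nb .....: next=#  (t=5,i=1, bit0=1)
  bits 01010110100101101110001111110111 = 1452729335

1452729335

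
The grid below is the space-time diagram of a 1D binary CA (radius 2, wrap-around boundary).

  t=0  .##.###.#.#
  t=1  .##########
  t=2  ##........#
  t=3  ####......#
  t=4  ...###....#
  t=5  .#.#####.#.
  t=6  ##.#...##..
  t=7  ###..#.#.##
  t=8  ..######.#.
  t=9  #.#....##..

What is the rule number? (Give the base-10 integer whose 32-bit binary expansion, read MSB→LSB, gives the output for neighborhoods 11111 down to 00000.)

1072653540

  #####|.  b31=0 t=1,i=3
  ####.|.  b30=0 t=1,i=9
  ###.#|#  b29=1 t=0,i=6
  ###..|#  b28=1 t=2,i=1
  ##.##|#  b27=1 t=0,i=3
  ##.#.|#  b26=1 t=0,i=7
  ##..#|#  b25=1 t=6,i=9
  ##...|#  b24=1 t=2,i=2
  #.###|#  b23=1 t=0,i=4
  #.##.|#  b22=1 t=0,i=1
  #.#.#|#  b21=1 t=0,i=8
  #.#..|.  b20=0 t=5,i=9
  #..##|#  b19=1 t=6,i=10
  #..#.|#  b18=1 t=5,i=0
  #...#|#  b17=1 t=4,i=1
  #....|#  b16=1 t=2,i=3
  .####|.  b15=0 t=1,i=2
  .###.|#  b14=1 t=0,i=5
  .##.#|#  b13=1 t=0,i=2
  .##..|.  b12=0 t=6,i=8
  .#.##|.  b11=0 t=0,i=0
  .#.#.|#  b10=1 t=0,i=9
  .#..#|.  b9=0 t=5,i=10
  .#...|.  b8=0 t=4,i=0
  ..###|#  b7=1 t=2,i=10
  ..##.|#  b6=1 t=6,i=0
  ..#.#|#  b5=1 t=5,i=1
  ..#..|.  b4=0 t=4,i=10
  ...##|.  b3=0 t=2,i=9
  ...#.|#  b2=1 t=4,i=9
  ....#|.  b1=0 t=2,i=8
  .....|.  b0=0 t=2,i=4
  bits 00111111111011110110010011100100 = 1072653540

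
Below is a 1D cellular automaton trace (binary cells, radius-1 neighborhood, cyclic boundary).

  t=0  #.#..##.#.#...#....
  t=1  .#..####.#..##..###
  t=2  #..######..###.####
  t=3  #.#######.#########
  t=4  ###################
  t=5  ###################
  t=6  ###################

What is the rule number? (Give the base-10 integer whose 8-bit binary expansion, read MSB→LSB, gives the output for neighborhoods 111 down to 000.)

235

  nb ###: next=#  (t=1,i=5, bit7=1)
  nb ##.: next=#  (t=0,i=6, bit6=1)
  nb #.#: next=#  (t=0,i=1, bit5=1)
  nb #..: next=.  (t=0,i=3, bit4=0)
  nb .##: next=#  (t=0,i=5, bit3=1)
  nb .#.: next=.  (t=0,i=0, bit2=0)
  nb ..#: next=#  (t=0,i=4, bit1=1)
  nb ...: next=#  (t=0,i=12, bit0=1)
  bits 11101011 = 235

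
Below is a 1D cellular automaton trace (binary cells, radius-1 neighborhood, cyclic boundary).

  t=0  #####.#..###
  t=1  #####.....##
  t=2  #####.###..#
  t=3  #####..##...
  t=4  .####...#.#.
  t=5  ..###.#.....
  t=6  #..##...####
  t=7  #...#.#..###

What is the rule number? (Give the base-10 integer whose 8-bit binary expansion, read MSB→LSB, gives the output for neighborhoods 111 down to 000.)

193

  ### -> #   bit 7 = 1  t=0,i=0
  ##. -> #   bit 6 = 1  t=0,i=4
  #.# -> .   bit 5 = 0  t=0,i=5
  #.. -> .   bit 4 = 0  t=0,i=7
  .## -> .   bit 3 = 0  t=0,i=9
  .#. -> .   bit 2 = 0  t=0,i=6
  ..# -> .   bit 1 = 0  t=0,i=8
  ... -> #   bit 0 = 1  t=1,i=6
  bits 11000001 = 193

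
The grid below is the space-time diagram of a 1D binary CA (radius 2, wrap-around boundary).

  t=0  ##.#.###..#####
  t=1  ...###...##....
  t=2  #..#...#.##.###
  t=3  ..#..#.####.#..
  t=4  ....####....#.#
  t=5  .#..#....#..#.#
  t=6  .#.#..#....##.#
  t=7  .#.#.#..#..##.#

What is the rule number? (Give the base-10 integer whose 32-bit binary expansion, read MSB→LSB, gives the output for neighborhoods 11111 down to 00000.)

16726241

  #####|.  b31=0 t=0,i=12
  ####.|.  b30=0 t=0,i=0
  ###.#|.  b29=0 t=0,i=1
  ###..|.  b28=0 t=0,i=7
  ##.##|.  b27=0 t=2,i=11
  ##.#.|.  b26=0 t=0,i=2
  ##..#|.  b25=0 t=0,i=8
  ##...|.  b24=0 t=1,i=6
  #.###|#  b23=1 t=0,i=5
  #.##.|#  b22=1 t=2,i=9
  #.#.#|#  b21=1 t=0,i=3
  #.#..|#  b20=1 t=3,i=12
  #..##|#  b19=1 t=0,i=9
  #..#.|#  b18=1 t=2,i=2
  #...#|#  b17=1 t=1,i=7
  #....|#  b16=1 t=1,i=12
  .####|.  b15=0 t=0,i=11
  .###.|.  b14=0 t=0,i=6
  .##.#|#  b13=1 t=2,i=10
  .##..|#  b12=1 t=1,i=10
  .#.##|#  b11=1 t=0,i=4
  .#.#.|.  b10=0 t=4,i=13
  .#..#|.  b9=0 t=3,i=3
  .#...|.  b8=0 t=2,i=4
  ..###|#  b7=1 t=0,i=10
  ..##.|#  b6=1 t=1,i=9
  ..#.#|#  b5=1 t=2,i=7
  ..#..|.  b4=0 t=2,i=3
  ...##|.  b3=0 t=1,i=2
  ...#.|.  b2=0 t=2,i=6
  ....#|.  b1=0 t=1,i=1
  .....|#  b0=1 t=1,i=0
  bits 00000000111111110011100011100001 = 16726241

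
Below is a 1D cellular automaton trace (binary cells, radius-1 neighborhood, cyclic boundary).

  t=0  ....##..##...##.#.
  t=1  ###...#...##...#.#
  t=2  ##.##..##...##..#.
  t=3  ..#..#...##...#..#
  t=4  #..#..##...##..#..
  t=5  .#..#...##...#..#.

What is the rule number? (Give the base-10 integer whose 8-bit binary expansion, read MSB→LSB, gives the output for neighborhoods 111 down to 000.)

177

  nb ###: next=#  (t=1,i=0, bit7=1)
  nb ##.: next=.  (t=0,i=5, bit6=0)
  nb #.#: next=#  (t=0,i=15, bit5=1)
  nb #..: next=#  (t=0,i=6, bit4=1)
  nb .##: next=.  (t=0,i=4, bit3=0)
  nb .#.: next=.  (t=0,i=16, bit2=0)
  nb ..#: next=.  (t=0,i=3, bit1=0)
  nb ...: next=#  (t=0,i=0, bit0=1)
  bits 10110001 = 177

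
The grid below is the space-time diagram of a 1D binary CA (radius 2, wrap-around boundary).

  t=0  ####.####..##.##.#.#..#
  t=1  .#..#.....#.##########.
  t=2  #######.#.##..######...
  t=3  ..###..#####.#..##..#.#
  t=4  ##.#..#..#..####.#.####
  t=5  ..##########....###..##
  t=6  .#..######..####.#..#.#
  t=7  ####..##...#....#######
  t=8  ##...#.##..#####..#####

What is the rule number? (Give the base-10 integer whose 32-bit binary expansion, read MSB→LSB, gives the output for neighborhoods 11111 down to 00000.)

2373812026

  [31] ##### => #  t=0,i=1
  [30] ####. => .  t=0,i=2
  [29] ###.# => .  t=0,i=3
  [28] ###.. => .  t=0,i=8
  [27] ##.## => #  t=0,i=4
  [26] ##.#. => #  t=0,i=16
  [25] ##..# => .  t=0,i=9
  [24] ##... => #  t=2,i=20
  [23] #.### => .  t=0,i=5
  [22] #.##. => #  t=0,i=14
  [21] #.#.# => #  t=0,i=17
  [20] #.#.. => #  t=0,i=19
  [19] #..## => #  t=0,i=10
  [18] #..#. => #  t=1,i=0
  [17] #...# => .  t=2,i=21
  [16] #.... => #  t=1,i=6
  [15] .#### => .  t=0,i=0
  [14] .###. => #  t=3,i=3
  [13] .##.# => #  t=0,i=12
  [12] .##.. => #  t=2,i=11
  [11] .#.## => #  t=1,i=11
  [10] .#.#. => #  t=0,i=18
  [9] .#..# => #  t=0,i=20
  [8] .#... => #  t=1,i=5
  [7] ..### => .  t=0,i=22
  [6] ..##. => .  t=0,i=11
  [5] ..#.# => #  t=1,i=10
  [4] ..#.. => #  t=1,i=1
  [3] ...## => #  t=2,i=22
  [2] ...#. => .  t=1,i=9
  [1] ....# => #  t=1,i=8
  [0] ..... => .  t=1,i=7
  bits 10001101011111010111111100111010 = 2373812026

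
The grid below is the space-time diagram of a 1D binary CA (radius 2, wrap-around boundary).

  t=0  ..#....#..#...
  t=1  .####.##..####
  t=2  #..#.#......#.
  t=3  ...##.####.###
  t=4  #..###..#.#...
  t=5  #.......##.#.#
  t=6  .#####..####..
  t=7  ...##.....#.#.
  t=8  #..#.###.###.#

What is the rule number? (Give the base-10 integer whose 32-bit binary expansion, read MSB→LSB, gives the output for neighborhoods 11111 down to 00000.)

  [31] ##### => #  t=6,i=3
  [30] ####. => #  t=1,i=3
  [29] ###.# => .  t=1,i=4
  [28] ###.. => .  t=3,i=13
  [27] ##.## => #  t=1,i=0
  [26] ##.#. => #  t=5,i=10
  [25] ##..# => .  t=1,i=8
  [24] ##... => #  t=3,i=0
  [23] #.### => .  t=1,i=1
  [22] #.##. => .  t=1,i=6
  [21] #.#.# => #  t=5,i=11
  [20] #.#.. => .  t=2,i=0
  [19] #..## => .  t=1,i=9
  [18] #..#. => .  t=0,i=9
  [17] #...# => .  t=3,i=1
  [16] #.... => #  t=0,i=4
  [15] .#### => .  t=1,i=2
  [14] .###. => .  t=3,i=12
  [13] .##.# => #  t=3,i=4
  [12] .##.. => .  t=1,i=7
  [11] .#.## => .  t=5,i=12
  [10] .#.#. => #  t=2,i=4
  [9] .#..# => .  t=0,i=8
  [8] .#... => #  t=0,i=3
  [7] ..### => .  t=1,i=10
  [6] ..##. => #  t=3,i=3
  [5] ..#.# => #  t=2,i=3
  [4] ..#.. => #  t=0,i=2
  [3] ...## => .  t=3,i=2
  [2] ...#. => #  t=0,i=1
  [1] ....# => .  t=0,i=0
  [0] ..... => #  t=0,i=13
  bits 11001101001000010010010101110101 = 3441501557

3441501557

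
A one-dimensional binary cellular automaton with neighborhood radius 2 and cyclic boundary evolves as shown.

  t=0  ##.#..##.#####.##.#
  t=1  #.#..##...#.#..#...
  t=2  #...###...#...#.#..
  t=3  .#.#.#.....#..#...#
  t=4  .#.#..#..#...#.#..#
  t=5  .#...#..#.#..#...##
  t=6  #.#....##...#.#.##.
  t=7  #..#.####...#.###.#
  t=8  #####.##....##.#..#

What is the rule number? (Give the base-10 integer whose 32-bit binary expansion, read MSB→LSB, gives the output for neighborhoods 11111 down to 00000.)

1181538666

  nb #####: next=.  (t=0,i=11, bit31=0)
  nb ####.: next=#  (t=0,i=12, bit30=1)
  nb ###.#: next=.  (t=0,i=1, bit29=0)
  nb ###..: next=.  (t=2,i=6, bit28=0)
  nb ##.##: next=.  (t=0,i=8, bit27=0)
  nb ##.#.: next=#  (t=0,i=2, bit26=1)
  nb ##..#: next=#  (t=7,i=1, bit25=1)
  nb ##...: next=.  (t=1,i=7, bit24=0)
  nb #.###: next=.  (t=0,i=9, bit23=0)
  nb #.##.: next=#  (t=0,i=15, bit22=1)
  nb #.#.#: next=#  (t=3,i=1, bit21=1)
  nb #.#..: next=.  (t=0,i=3, bit20=0)
  nb #..##: next=#  (t=0,i=5, bit19=1)
  nb #..#.: next=#  (t=1,i=14, bit18=1)
  nb #...#: next=.  (t=1,i=8, bit17=0)
  nb #....: next=.  (t=3,i=7, bit16=0)
  nb .####: next=#  (t=0,i=10, bit15=1)
  nb .###.: next=#  (t=0,i=0, bit14=1)
  nb .##.#: next=.  (t=0,i=7, bit13=0)
  nb .##..: next=#  (t=1,i=6, bit12=1)
  nb .#.##: next=#  (t=6,i=15, bit11=1)
  nb .#.#.: next=.  (t=1,i=1, bit10=0)
  nb .#..#: next=.  (t=0,i=4, bit9=0)
  nb .#...: next=#  (t=1,i=16, bit8=1)
  nb ..###: next=.  (t=2,i=4, bit7=0)
  nb ..##.: next=#  (t=0,i=6, bit6=1)
  nb ..#.#: next=#  (t=1,i=0, bit5=1)
  nb ..#..: next=.  (t=1,i=15, bit4=0)
  nb ...##: next=#  (t=2,i=3, bit3=1)
  nb ...#.: next=.  (t=1,i=9, bit2=0)
  nb ....#: next=#  (t=3,i=9, bit1=1)
  nb .....: next=.  (t=3,i=8, bit0=0)
  bits 01000110011011001101100101101010 = 1181538666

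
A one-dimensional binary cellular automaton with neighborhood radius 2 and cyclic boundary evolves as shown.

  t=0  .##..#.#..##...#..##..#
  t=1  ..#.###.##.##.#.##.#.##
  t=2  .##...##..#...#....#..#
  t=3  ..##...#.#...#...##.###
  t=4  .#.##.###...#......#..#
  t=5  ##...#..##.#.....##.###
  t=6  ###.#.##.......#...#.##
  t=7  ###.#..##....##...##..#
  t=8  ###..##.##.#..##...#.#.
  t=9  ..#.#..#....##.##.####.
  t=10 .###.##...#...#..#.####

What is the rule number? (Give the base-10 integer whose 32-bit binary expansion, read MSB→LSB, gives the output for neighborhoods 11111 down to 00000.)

  [31] ##### => #  t=5,i=22
  [30] ####. => #  t=5,i=0
  [29] ###.# => #  t=1,i=6
  [28] ###.. => #  t=3,i=22
  [27] ##.## => #  t=1,i=7
  [26] ##.#. => .  t=1,i=13
  [25] ##..# => .  t=0,i=3
  [24] ##... => #  t=0,i=12
  [23] #.### => .  t=1,i=4
  [22] #.##. => .  t=0,i=1
  [21] #.#.# => #  t=1,i=14
  [20] #.#.. => .  t=0,i=7
  [19] #..## => #  t=0,i=9
  [18] #..#. => #  t=0,i=4
  [17] #...# => .  t=0,i=13
  [16] #.... => .  t=2,i=16
  [15] .#### => #  t=5,i=21
  [14] .###. => .  t=1,i=5
  [13] .##.# => .  t=1,i=9
  [12] .##.. => #  t=0,i=2
  [11] .#.## => .  t=0,i=0
  [10] .#.#. => #  t=0,i=6
  [9] .#..# => #  t=0,i=8
  [8] .#... => .  t=2,i=11
  [7] ..### => .  t=7,i=22
  [6] ..##. => .  t=0,i=10
  [5] ..#.# => #  t=0,i=5
  [4] ..#.. => .  t=0,i=15
  [3] ...## => .  t=2,i=5
  [2] ...#. => #  t=0,i=14
  [1] ....# => #  t=2,i=17
  [0] ..... => .  t=4,i=15
  bits 11111001001011001001011000100110 = 4180448806

4180448806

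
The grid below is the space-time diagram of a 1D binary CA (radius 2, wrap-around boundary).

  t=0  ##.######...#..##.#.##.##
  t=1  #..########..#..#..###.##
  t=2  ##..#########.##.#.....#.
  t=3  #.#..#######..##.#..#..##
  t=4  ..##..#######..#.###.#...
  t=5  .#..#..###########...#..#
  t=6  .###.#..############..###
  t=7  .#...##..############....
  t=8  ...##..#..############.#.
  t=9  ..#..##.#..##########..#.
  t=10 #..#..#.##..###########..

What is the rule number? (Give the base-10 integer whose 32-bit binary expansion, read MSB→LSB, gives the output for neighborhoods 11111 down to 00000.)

  [31] ##### => #  t=0,i=5
  [30] ####. => #  t=0,i=0
  [29] ###.# => .  t=0,i=1
  [28] ###.. => #  t=0,i=8
  [27] ##.## => .  t=0,i=2
  [26] ##.#. => .  t=0,i=17
  [25] ##..# => #  t=1,i=1
  [24] ##... => #  t=0,i=9
  [23] #.### => #  t=0,i=3
  [22] #.##. => #  t=0,i=20
  [21] #.#.# => .  t=0,i=18
  [20] #.#.. => #  t=2,i=17
  [19] #..## => .  t=0,i=14
  [18] #..#. => #  t=1,i=12
  [17] #...# => #  t=0,i=10
  [16] #.... => .  t=2,i=19
  [15] .#### => #  t=0,i=4
  [14] .###. => .  t=1,i=20
  [13] .##.# => #  t=0,i=16
  [12] .##.. => .  t=2,i=1
  [11] .#.## => #  t=0,i=19
  [10] .#.#. => .  t=5,i=0
  [9] .#..# => #  t=0,i=13
  [8] .#... => .  t=2,i=18
  [7] ..### => .  t=1,i=3
  [6] ..##. => .  t=0,i=15
  [5] ..#.# => #  t=2,i=23
  [4] ..#.. => .  t=0,i=12
  [3] ...## => #  t=4,i=1
  [2] ...#. => .  t=0,i=11
  [1] ....# => .  t=2,i=21
  [0] ..... => #  t=2,i=20
  bits 11010011110101101010101000101001 = 3554060841

3554060841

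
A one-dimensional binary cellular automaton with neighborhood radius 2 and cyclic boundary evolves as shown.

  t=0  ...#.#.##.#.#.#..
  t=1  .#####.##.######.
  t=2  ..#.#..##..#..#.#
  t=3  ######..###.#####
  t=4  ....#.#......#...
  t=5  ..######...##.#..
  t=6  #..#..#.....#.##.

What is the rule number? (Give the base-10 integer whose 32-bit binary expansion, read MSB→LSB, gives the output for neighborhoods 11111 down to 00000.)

  [31] ##### => .  t=1,i=3
  [30] ####. => #  t=1,i=4
  [29] ###.# => .  t=1,i=5
  [28] ###.. => .  t=1,i=15
  [27] ##.## => .  t=1,i=6
  [26] ##.#. => .  t=0,i=9
  [25] ##..# => #  t=1,i=16
  [24] ##... => .  t=5,i=8
  [23] #.### => .  t=1,i=10
  [22] #.##. => #  t=0,i=7
  [21] #.#.# => #  t=0,i=5
  [20] #.#.. => #  t=0,i=14
  [19] #..## => .  t=1,i=0
  [18] #..#. => #  t=2,i=1
  [17] #...# => .  t=5,i=9
  [16] #.... => .  t=0,i=16
  [15] .#### => #  t=1,i=2
  [14] .###. => .  t=3,i=9
  [13] .##.# => #  t=0,i=8
  [12] .##.. => #  t=2,i=8
  [11] .#.## => .  t=0,i=6
  [10] .#.#. => #  t=0,i=4
  [9] .#..# => #  t=2,i=0
  [8] .#... => #  t=0,i=15
  [7] ..### => .  t=1,i=1
  [6] ..##. => .  t=2,i=7
  [5] ..#.# => #  t=0,i=3
  [4] ..#.. => .  t=2,i=11
  [3] ...## => .  t=5,i=1
  [2] ...#. => #  t=0,i=2
  [1] ....# => #  t=0,i=1
  [0] ..... => .  t=0,i=0
  bits 01000010011101001011011100100110 = 1114945318

1114945318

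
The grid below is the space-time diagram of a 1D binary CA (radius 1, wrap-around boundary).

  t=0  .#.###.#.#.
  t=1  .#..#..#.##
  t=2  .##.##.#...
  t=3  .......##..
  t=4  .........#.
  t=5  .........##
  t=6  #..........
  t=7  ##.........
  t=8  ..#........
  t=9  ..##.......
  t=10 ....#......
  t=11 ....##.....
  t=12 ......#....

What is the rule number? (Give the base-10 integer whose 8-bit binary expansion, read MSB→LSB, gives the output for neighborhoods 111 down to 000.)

  nb ###: next=#  (t=0,i=4, bit7=1)
  nb ##.: next=.  (t=0,i=5, bit6=0)
  nb #.#: next=.  (t=0,i=2, bit5=0)
  nb #..: next=#  (t=0,i=10, bit4=1)
  nb .##: next=.  (t=0,i=3, bit3=0)
  nb .#.: next=#  (t=0,i=1, bit2=1)
  nb ..#: next=.  (t=0,i=0, bit1=0)
  nb ...: next=.  (t=2,i=9, bit0=0)
  bits 10010100 = 148

148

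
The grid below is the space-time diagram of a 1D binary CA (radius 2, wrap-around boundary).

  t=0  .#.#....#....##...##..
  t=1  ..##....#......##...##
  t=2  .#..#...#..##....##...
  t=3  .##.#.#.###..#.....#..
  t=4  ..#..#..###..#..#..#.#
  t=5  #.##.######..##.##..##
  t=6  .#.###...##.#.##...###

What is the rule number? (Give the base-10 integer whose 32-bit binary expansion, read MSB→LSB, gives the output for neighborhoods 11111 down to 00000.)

  [31] ##### => .  t=5,i=7
  [30] ####. => #  t=5,i=9
  [29] ###.# => .  t=5,i=0
  [28] ###.. => #  t=3,i=10
  [27] ##.## => #  t=5,i=1
  [26] ##.#. => .  t=3,i=3
  [25] ##..# => .  t=1,i=0
  [24] ##... => #  t=0,i=15
  [23] #.### => #  t=3,i=8
  [22] #.##. => .  t=5,i=2
  [21] #.#.# => .  t=3,i=4
  [20] #.#.. => #  t=0,i=3
  [19] #..## => #  t=1,i=1
  [18] #..#. => .  t=2,i=3
  [17] #...# => #  t=0,i=16
  [16] #.... => .  t=0,i=5
  [15] .#### => .  t=5,i=6
  [14] .###. => #  t=3,i=9
  [13] .##.# => #  t=3,i=2
  [12] .##.. => .  t=0,i=14
  [11] .#.## => .  t=3,i=7
  [10] .#.#. => #  t=0,i=2
  [9] .#..# => #  t=2,i=2
  [8] .#... => .  t=0,i=4
  [7] ..### => #  t=4,i=8
  [6] ..##. => .  t=0,i=13
  [5] ..#.# => .  t=0,i=1
  [4] ..#.. => #  t=0,i=8
  [3] ...## => .  t=0,i=12
  [2] ...#. => .  t=0,i=0
  [1] ....# => .  t=0,i=6
  [0] ..... => #  t=1,i=11
  bits 01011001100110100110011010010001 = 1503291025

1503291025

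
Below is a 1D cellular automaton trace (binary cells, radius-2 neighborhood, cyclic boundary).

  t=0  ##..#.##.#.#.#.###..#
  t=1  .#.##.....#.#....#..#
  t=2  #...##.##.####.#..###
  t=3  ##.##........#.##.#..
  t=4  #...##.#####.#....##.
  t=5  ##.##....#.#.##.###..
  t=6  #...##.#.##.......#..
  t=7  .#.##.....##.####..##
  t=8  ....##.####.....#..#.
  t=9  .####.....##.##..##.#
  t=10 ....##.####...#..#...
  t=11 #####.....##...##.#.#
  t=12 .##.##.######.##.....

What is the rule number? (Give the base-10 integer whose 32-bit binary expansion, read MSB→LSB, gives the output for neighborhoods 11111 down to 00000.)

  #####|#  b31=1 t=4,i=9
  ####.|.  b30=0 t=2,i=12
  ###.#|#  b29=1 t=2,i=13
  ###..|#  b28=1 t=0,i=1
  ##.##|.  b27=0 t=2,i=6
  ##.#.|.  b26=0 t=0,i=8
  ##..#|.  b25=0 t=0,i=2
  ##...|#  b24=1 t=1,i=5
  #.###|.  b23=0 t=0,i=15
  #.##.|.  b22=0 t=0,i=6
  #.#.#|.  b21=0 t=0,i=9
  #.#..|#  b20=1 t=1,i=12
  #..##|.  b19=0 t=0,i=19
  #..#.|#  b18=1 t=0,i=3
  #...#|.  b17=0 t=2,i=2
  #....|.  b16=0 t=1,i=6
  .####|.  b15=0 t=2,i=11
  .###.|.  b14=0 t=0,i=0
  .##.#|.  b13=0 t=0,i=7
  .##..|#  b12=1 t=1,i=4
  .#.##|.  b11=0 t=0,i=5
  .#.#.|#  b10=1 t=0,i=10
  .#..#|#  b9=1 t=1,i=18
  .#...|#  b8=1 t=1,i=13
  ..###|#  b7=1 t=0,i=20
  ..##.|#  b6=1 t=2,i=4
  ..#.#|#  b5=1 t=0,i=4
  ..#..|.  b4=0 t=1,i=17
  ...##|#  b3=1 t=2,i=3
  ...#.|.  b2=0 t=1,i=9
  ....#|#  b1=1 t=1,i=8
  .....|#  b0=1 t=1,i=7
  bits 10110001000101000001011111101011 = 2970884075

2970884075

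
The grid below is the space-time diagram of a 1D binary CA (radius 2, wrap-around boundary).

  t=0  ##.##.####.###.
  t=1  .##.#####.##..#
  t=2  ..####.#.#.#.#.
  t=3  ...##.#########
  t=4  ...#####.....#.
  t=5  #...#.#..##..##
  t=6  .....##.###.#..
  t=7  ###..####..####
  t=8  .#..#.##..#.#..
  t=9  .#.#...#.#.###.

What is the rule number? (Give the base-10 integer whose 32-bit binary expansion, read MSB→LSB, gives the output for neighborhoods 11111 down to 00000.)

  nb #####: next=.  (t=1,i=6, bit31=0)
  nb ####.: next=#  (t=0,i=8, bit30=1)
  nb ###.#: next=.  (t=0,i=9, bit29=0)
  nb ###..: next=.  (t=3,i=14, bit28=0)
  nb ##.##: next=#  (t=0,i=2, bit27=1)
  nb ##.#.: next=#  (t=2,i=6, bit26=1)
  nb ##..#: next=.  (t=1,i=12, bit25=0)
  nb ##...: next=.  (t=3,i=0, bit24=0)
  nb #.###: next=#  (t=0,i=6, bit23=1)
  nb #.##.: next=.  (t=0,i=0, bit22=0)
  nb #.#.#: next=#  (t=2,i=7, bit21=1)
  nb #.#..: next=#  (t=2,i=13, bit20=1)
  nb #..##: next=#  (t=5,i=8, bit19=1)
  nb #..#.: next=#  (t=1,i=13, bit18=1)
  nb #...#: next=.  (t=2,i=0, bit17=0)
  nb #....: next=#  (t=4,i=0, bit16=1)
  nb .####: next=#  (t=0,i=7, bit15=1)
  nb .###.: next=.  (t=0,i=12, bit14=0)
  nb .##.#: next=#  (t=0,i=1, bit13=1)
  nb .##..: next=#  (t=1,i=11, bit12=1)
  nb .#.##: next=.  (t=1,i=0, bit11=0)
  nb .#.#.: next=#  (t=2,i=8, bit10=1)
  nb .#..#: next=.  (t=5,i=7, bit9=0)
  nb .#...: next=#  (t=2,i=14, bit8=1)
  nb ..###: next=.  (t=2,i=2, bit7=0)
  nb ..##.: next=#  (t=3,i=3, bit6=1)
  nb ..#.#: next=.  (t=1,i=14, bit5=0)
  nb ..#..: next=#  (t=4,i=13, bit4=1)
  nb ...##: next=.  (t=2,i=1, bit3=0)
  nb ...#.: next=.  (t=4,i=12, bit2=0)
  nb ....#: next=.  (t=4,i=1, bit1=0)
  nb .....: next=#  (t=4,i=10, bit0=1)
  bits 01001100101111011011010101010001 = 1287501137

1287501137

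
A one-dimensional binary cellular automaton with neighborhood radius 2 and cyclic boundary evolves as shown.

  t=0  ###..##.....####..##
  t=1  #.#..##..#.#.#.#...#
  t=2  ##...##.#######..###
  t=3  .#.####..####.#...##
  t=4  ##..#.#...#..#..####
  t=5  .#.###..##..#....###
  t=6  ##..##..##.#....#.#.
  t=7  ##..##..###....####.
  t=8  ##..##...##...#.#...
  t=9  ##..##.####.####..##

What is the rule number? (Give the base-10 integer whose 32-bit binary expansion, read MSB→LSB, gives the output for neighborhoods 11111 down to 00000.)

2489775213

  nb #####: next=#  (t=0,i=0, bit31=1)
  nb ####.: next=.  (t=0,i=1, bit30=0)
  nb ###.#: next=.  (t=3,i=12, bit29=0)
  nb ###..: next=#  (t=0,i=2, bit28=1)
  nb ##.##: next=.  (t=2,i=7, bit27=0)
  nb ##.#.: next=#  (t=1,i=1, bit26=1)
  nb ##..#: next=.  (t=0,i=3, bit25=0)
  nb ##...: next=.  (t=0,i=7, bit24=0)
  nb #.###: next=.  (t=2,i=8, bit23=0)
  nb #.##.: next=#  (t=6,i=0, bit22=1)
  nb #.#.#: next=#  (t=1,i=11, bit21=1)
  nb #.#..: next=.  (t=1,i=2, bit20=0)
  nb #..##: next=.  (t=0,i=4, bit19=0)
  nb #..#.: next=#  (t=1,i=8, bit18=1)
  nb #...#: next=#  (t=1,i=17, bit17=1)
  nb #....: next=.  (t=0,i=8, bit16=0)
  nb .####: next=#  (t=0,i=13, bit15=1)
  nb .###.: next=#  (t=5,i=4, bit14=1)
  nb .##.#: next=#  (t=1,i=0, bit13=1)
  nb .##..: next=#  (t=0,i=6, bit12=1)
  nb .#.##: next=.  (t=3,i=2, bit11=0)
  nb .#.#.: next=#  (t=1,i=10, bit10=1)
  nb .#..#: next=.  (t=1,i=3, bit9=0)
  nb .#...: next=.  (t=1,i=16, bit8=0)
  nb ..###: next=.  (t=0,i=12, bit7=0)
  nb ..##.: next=#  (t=0,i=5, bit6=1)
  nb ..#.#: next=#  (t=1,i=9, bit5=1)
  nb ..#..: next=.  (t=4,i=10, bit4=0)
  nb ...##: next=#  (t=0,i=11, bit3=1)
  nb ...#.: next=#  (t=4,i=9, bit2=1)
  nb ....#: next=.  (t=0,i=10, bit1=0)
  nb .....: next=#  (t=0,i=9, bit0=1)
  bits 10010100011001101111010001101101 = 2489775213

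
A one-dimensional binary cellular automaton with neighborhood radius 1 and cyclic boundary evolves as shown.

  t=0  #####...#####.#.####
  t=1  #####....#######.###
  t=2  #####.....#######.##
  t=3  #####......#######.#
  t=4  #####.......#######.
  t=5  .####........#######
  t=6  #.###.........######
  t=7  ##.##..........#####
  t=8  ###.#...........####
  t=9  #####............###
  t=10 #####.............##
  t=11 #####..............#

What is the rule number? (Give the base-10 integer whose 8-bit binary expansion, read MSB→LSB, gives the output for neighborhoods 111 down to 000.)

228

  ###|#  b7=1 t=0,i=0
  ##.|#  b6=1 t=0,i=4
  #.#|#  b5=1 t=0,i=13
  #..|.  b4=0 t=0,i=5
  .##|.  b3=0 t=0,i=8
  .#.|#  b2=1 t=0,i=14
  ..#|.  b1=0 t=0,i=7
  ...|.  b0=0 t=0,i=6
  bits 11100100 = 228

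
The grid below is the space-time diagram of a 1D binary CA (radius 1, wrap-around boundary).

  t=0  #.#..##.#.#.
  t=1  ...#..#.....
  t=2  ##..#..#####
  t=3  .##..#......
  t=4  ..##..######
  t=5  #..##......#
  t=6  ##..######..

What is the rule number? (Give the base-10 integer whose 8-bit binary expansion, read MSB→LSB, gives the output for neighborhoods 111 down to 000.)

  [7] ### => .  t=2,i=0
  [6] ##. => #  t=0,i=6
  [5] #.# => .  t=0,i=1
  [4] #.. => #  t=0,i=3
  [3] .## => .  t=0,i=5
  [2] .#. => .  t=0,i=0
  [1] ..# => .  t=0,i=4
  [0] ... => #  t=1,i=0
  bits 01010001 = 81

81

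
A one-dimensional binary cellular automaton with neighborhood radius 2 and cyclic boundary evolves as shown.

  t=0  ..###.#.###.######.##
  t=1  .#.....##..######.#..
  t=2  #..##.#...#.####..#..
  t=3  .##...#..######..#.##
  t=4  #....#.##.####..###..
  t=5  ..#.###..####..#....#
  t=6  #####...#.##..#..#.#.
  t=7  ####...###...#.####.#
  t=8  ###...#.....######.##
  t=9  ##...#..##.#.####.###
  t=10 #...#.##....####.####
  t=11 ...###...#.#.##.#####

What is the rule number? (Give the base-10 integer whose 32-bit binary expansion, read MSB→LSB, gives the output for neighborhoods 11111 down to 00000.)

3365768749

  ##### -> #   bit 31 = 1  t=0,i=14
  ####. -> #   bit 30 = 1  t=0,i=16
  ###.# -> .   bit 29 = 0  t=0,i=4
  ###.. -> .   bit 28 = 0  t=2,i=15
  ##.## -> #   bit 27 = 1  t=0,i=11
  ##.#. -> .   bit 26 = 0  t=0,i=5
  ##..# -> .   bit 25 = 0  t=0,i=0
  ##... -> .   bit 24 = 0  t=3,i=3
  #.### -> #   bit 23 = 1  t=0,i=8
  #.##. -> .   bit 22 = 0  t=0,i=19
  #.#.# -> .   bit 21 = 0  t=0,i=6
  #.#.. -> #   bit 20 = 1  t=1,i=18
  #..## -> #   bit 19 = 1  t=0,i=1
  #..#. -> #   bit 18 = 1  t=2,i=17
  #...# -> .   bit 17 = 0  t=1,i=20
  #.... -> #   bit 16 = 1  t=1,i=3
  .#### -> #   bit 15 = 1  t=0,i=13
  .###. -> .   bit 14 = 0  t=0,i=3
  .##.# -> .   bit 13 = 0  t=2,i=4
  .##.. -> .   bit 12 = 0  t=0,i=20
  .#.## -> #   bit 11 = 1  t=0,i=7
  .#.#. -> #   bit 10 = 1  t=6,i=18
  .#..# -> #   bit 9 = 1  t=2,i=1
  .#... -> .   bit 8 = 0  t=1,i=2
  ..### -> .   bit 7 = 0  t=0,i=2
  ..##. -> .   bit 6 = 0  t=1,i=7
  ..#.# -> #   bit 5 = 1  t=2,i=10
  ..#.. -> .   bit 4 = 0  t=1,i=1
  ...## -> #   bit 3 = 1  t=1,i=6
  ...#. -> #   bit 2 = 1  t=1,i=0
  ....# -> .   bit 1 = 0  t=1,i=5
  ..... -> #   bit 0 = 1  t=1,i=4
  bits 11001000100111011000111000101101 = 3365768749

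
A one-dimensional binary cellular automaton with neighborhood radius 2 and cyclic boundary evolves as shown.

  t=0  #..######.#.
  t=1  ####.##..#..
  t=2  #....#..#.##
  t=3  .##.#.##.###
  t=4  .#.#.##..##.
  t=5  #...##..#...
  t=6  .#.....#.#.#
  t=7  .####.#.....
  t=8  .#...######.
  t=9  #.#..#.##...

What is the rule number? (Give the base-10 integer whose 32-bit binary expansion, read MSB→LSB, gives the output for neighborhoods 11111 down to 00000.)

  ##### -> #   bit 31 = 1  t=0,i=5
  ####. -> .   bit 30 = 0  t=0,i=7
  ###.# -> .   bit 29 = 0  t=0,i=8
  ###.. -> .   bit 28 = 0  t=2,i=0
  ##.## -> .   bit 27 = 0  t=1,i=4
  ##.#. -> #   bit 26 = 1  t=0,i=9
  ##..# -> .   bit 25 = 0  t=1,i=7
  ##... -> #   bit 24 = 1  t=2,i=1
  #.### -> #   bit 23 = 1  t=2,i=10
  #.##. -> #   bit 22 = 1  t=1,i=5
  #.#.# -> .   bit 21 = 0  t=0,i=10
  #.#.. -> #   bit 20 = 1  t=0,i=0
  #..## -> #   bit 19 = 1  t=0,i=2
  #..#. -> #   bit 18 = 1  t=1,i=8
  #...# -> .   bit 17 = 0  t=5,i=2
  #.... -> #   bit 16 = 1  t=2,i=2
  .#### -> .   bit 15 = 0  t=0,i=4
  .###. -> #   bit 14 = 1  t=2,i=11
  .##.# -> .   bit 13 = 0  t=3,i=2
  .##.. -> .   bit 12 = 0  t=1,i=6
  .#.## -> #   bit 11 = 1  t=2,i=9
  .#.#. -> .   bit 10 = 0  t=0,i=11
  .#..# -> #   bit 9 = 1  t=0,i=1
  .#... -> #   bit 8 = 1  t=5,i=1
  ..### -> #   bit 7 = 1  t=0,i=3
  ..##. -> .   bit 6 = 0  t=4,i=9
  ..#.# -> .   bit 5 = 0  t=2,i=8
  ..#.. -> .   bit 4 = 0  t=1,i=9
  ...## -> .   bit 3 = 0  t=5,i=3
  ...#. -> #   bit 2 = 1  t=2,i=4
  ....# -> .   bit 1 = 0  t=2,i=3
  ..... -> #   bit 0 = 1  t=6,i=4
  bits 10000101110111010100101110000101 = 2245872517

2245872517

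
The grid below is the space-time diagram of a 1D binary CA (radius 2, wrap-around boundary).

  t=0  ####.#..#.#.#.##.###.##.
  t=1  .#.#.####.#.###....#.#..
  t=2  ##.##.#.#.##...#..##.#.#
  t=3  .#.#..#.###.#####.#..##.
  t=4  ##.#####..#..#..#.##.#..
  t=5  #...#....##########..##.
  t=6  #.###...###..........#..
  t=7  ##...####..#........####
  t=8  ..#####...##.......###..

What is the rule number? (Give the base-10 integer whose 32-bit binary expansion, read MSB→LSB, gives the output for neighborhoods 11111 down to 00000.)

561416956

  nb #####: next=.  (t=3,i=14, bit31=0)
  nb ####.: next=.  (t=0,i=2, bit30=0)
  nb ###.#: next=#  (t=0,i=3, bit29=1)
  nb ###..: next=.  (t=1,i=14, bit28=0)
  nb ##.##: next=.  (t=0,i=16, bit27=0)
  nb ##.#.: next=.  (t=0,i=4, bit26=0)
  nb ##..#: next=.  (t=3,i=23, bit25=0)
  nb ##...: next=#  (t=1,i=15, bit24=1)
  nb #.###: next=.  (t=0,i=0, bit23=0)
  nb #.##.: next=#  (t=0,i=14, bit22=1)
  nb #.#.#: next=#  (t=0,i=10, bit21=1)
  nb #.#..: next=#  (t=0,i=5, bit20=1)
  nb #..##: next=.  (t=2,i=17, bit19=0)
  nb #..#.: next=#  (t=0,i=7, bit18=1)
  nb #...#: next=#  (t=1,i=23, bit17=1)
  nb #....: next=.  (t=1,i=16, bit16=0)
  nb .####: next=#  (t=0,i=1, bit15=1)
  nb .###.: next=.  (t=0,i=18, bit14=0)
  nb .##.#: next=.  (t=0,i=15, bit13=0)
  nb .##..: next=.  (t=2,i=11, bit12=0)
  nb .#.##: next=#  (t=0,i=13, bit11=1)
  nb .#.#.: next=.  (t=0,i=9, bit10=0)
  nb .#..#: next=#  (t=0,i=6, bit9=1)
  nb .#...: next=.  (t=1,i=22, bit8=0)
  nb ..###: next=#  (t=5,i=9, bit7=1)
  nb ..##.: next=#  (t=2,i=18, bit6=1)
  nb ..#.#: next=#  (t=0,i=8, bit5=1)
  nb ..#..: next=#  (t=2,i=15, bit4=1)
  nb ...##: next=#  (t=5,i=8, bit3=1)
  nb ...#.: next=#  (t=1,i=0, bit2=1)
  nb ....#: next=.  (t=1,i=17, bit1=0)
  nb .....: next=.  (t=6,i=13, bit0=0)
  bits 00100001011101101000101011111100 = 561416956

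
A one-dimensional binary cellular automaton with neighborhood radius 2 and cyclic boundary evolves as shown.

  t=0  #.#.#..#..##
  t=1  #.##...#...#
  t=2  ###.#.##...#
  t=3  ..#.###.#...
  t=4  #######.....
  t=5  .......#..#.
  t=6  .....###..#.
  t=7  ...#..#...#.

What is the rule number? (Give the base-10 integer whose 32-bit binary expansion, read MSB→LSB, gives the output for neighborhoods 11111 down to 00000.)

702573686

  [31] ##### => .  t=4,i=2
  [30] ####. => .  t=2,i=1
  [29] ###.# => #  t=0,i=0
  [28] ###.. => .  t=4,i=6
  [27] ##.## => #  t=1,i=1
  [26] ##.#. => .  t=0,i=1
  [25] ##..# => .  t=6,i=8
  [24] ##... => #  t=1,i=4
  [23] #.### => #  t=3,i=4
  [22] #.##. => #  t=1,i=2
  [21] #.#.# => #  t=0,i=2
  [20] #.#.. => .  t=0,i=4
  [19] #..## => .  t=0,i=9
  [18] #..#. => .  t=0,i=6
  [17] #...# => .  t=1,i=5
  [16] #.... => .  t=3,i=10
  [15] .#### => .  t=2,i=0
  [14] .###. => #  t=0,i=11
  [13] .##.# => #  t=1,i=0
  [12] .##.. => .  t=1,i=3
  [11] .#.## => #  t=2,i=5
  [10] .#.#. => #  t=0,i=3
  [9] .#..# => .  t=0,i=5
  [8] .#... => .  t=1,i=8
  [7] ..### => .  t=0,i=10
  [6] ..##. => #  t=1,i=11
  [5] ..#.# => #  t=3,i=2
  [4] ..#.. => #  t=0,i=7
  [3] ...## => .  t=1,i=10
  [2] ...#. => #  t=1,i=6
  [1] ....# => #  t=3,i=0
  [0] ..... => .  t=3,i=11
  bits 00101001111000000110110001110110 = 702573686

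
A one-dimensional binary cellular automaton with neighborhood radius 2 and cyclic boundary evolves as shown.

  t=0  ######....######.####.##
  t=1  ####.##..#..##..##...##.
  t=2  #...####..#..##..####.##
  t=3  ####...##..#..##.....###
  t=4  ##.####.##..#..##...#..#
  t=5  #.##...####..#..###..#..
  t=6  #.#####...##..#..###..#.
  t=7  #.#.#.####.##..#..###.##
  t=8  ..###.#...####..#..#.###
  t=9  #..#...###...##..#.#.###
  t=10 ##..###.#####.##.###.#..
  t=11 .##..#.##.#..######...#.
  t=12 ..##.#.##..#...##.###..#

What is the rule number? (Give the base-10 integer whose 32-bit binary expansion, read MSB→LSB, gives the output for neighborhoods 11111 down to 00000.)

  nb #####: next=#  (t=0,i=0, bit31=1)
  nb ####.: next=.  (t=0,i=4, bit30=0)
  nb ###.#: next=.  (t=0,i=15, bit29=0)
  nb ###..: next=#  (t=0,i=5, bit28=1)
  nb ##.##: next=#  (t=0,i=16, bit27=1)
  nb ##.#.: next=.  (t=7,i=1, bit26=0)
  nb ##..#: next=#  (t=1,i=7, bit25=1)
  nb ##...: next=#  (t=0,i=6, bit24=1)
  nb #.###: next=#  (t=0,i=17, bit23=1)
  nb #.##.: next=#  (t=1,i=5, bit22=1)
  nb #.#.#: next=#  (t=6,i=0, bit21=1)
  nb #.#..: next=.  (t=8,i=6, bit20=0)
  nb #..##: next=.  (t=1,i=11, bit19=0)
  nb #..#.: next=.  (t=1,i=8, bit18=0)
  nb #...#: next=#  (t=1,i=19, bit17=1)
  nb #....: next=.  (t=0,i=7, bit16=0)
  nb .####: next=.  (t=0,i=11, bit15=0)
  nb .###.: next=#  (t=2,i=23, bit14=1)
  nb .##.#: next=#  (t=1,i=22, bit13=1)
  nb .##..: next=#  (t=1,i=6, bit12=1)
  nb .#.##: next=.  (t=5,i=1, bit11=0)
  nb .#.#.: next=#  (t=6,i=23, bit10=1)
  nb .#..#: next=#  (t=1,i=10, bit9=1)
  nb .#...: next=#  (t=8,i=7, bit8=1)
  nb ..###: next=.  (t=0,i=10, bit7=0)
  nb ..##.: next=.  (t=1,i=12, bit6=0)
  nb ..#.#: next=#  (t=5,i=0, bit5=1)
  nb ..#..: next=.  (t=1,i=9, bit4=0)
  nb ...##: next=#  (t=0,i=9, bit3=1)
  nb ...#.: next=.  (t=4,i=19, bit2=0)
  nb ....#: next=.  (t=0,i=8, bit1=0)
  nb .....: next=.  (t=3,i=18, bit0=0)
  bits 10011011111000100111011100101000 = 2615310120

2615310120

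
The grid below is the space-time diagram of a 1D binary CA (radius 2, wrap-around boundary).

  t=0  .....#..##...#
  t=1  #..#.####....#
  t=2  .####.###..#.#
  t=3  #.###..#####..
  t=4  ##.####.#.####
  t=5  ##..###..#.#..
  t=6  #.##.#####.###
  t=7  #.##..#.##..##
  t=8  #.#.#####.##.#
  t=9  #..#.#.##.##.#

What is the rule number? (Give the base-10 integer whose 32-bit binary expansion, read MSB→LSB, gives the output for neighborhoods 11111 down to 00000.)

1918692210

  #####|.  b31=0 t=3,i=9
  ####.|#  b30=1 t=1,i=7
  ###.#|#  b29=1 t=2,i=4
  ###..|#  b28=1 t=1,i=8
  ##.##|.  b27=0 t=2,i=5
  ##.#.|.  b26=0 t=4,i=7
  ##..#|#  b25=1 t=1,i=1
  ##...|.  b24=0 t=0,i=10
  #.###|.  b23=0 t=1,i=5
  #.##.|#  b22=1 t=6,i=2
  #.#.#|.  b21=0 t=2,i=13
  #.#..|#  b20=1 t=5,i=11
  #..##|#  b19=1 t=0,i=7
  #..#.|#  b18=1 t=1,i=2
  #...#|.  b17=0 t=0,i=11
  #....|.  b16=0 t=0,i=1
  .####|#  b15=1 t=1,i=6
  .###.|#  b14=1 t=2,i=7
  .##.#|#  b13=1 t=6,i=3
  .##..|.  b12=0 t=0,i=9
  .#.##|#  b11=1 t=1,i=4
  .#.#.|.  b10=0 t=2,i=12
  .#..#|#  b9=1 t=0,i=6
  .#...|#  b8=1 t=0,i=0
  ..###|.  b7=0 t=3,i=7
  ..##.|#  b6=1 t=0,i=8
  ..#.#|#  b5=1 t=1,i=3
  ..#..|#  b4=1 t=0,i=5
  ...##|.  b3=0 t=1,i=12
  ...#.|.  b2=0 t=0,i=4
  ....#|#  b1=1 t=0,i=3
  .....|.  b0=0 t=0,i=2
  bits 01110010010111001110101101110010 = 1918692210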